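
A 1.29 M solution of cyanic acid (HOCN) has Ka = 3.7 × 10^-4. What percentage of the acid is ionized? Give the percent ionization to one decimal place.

HOCN ⇌ OCN- + H+; let x = [H+] at equilibrium.
x ≈ √(Ka·C₀) = √(3.7 × 10^-4 × 1.29) = 2.18 × 10^-2 M
Fraction ionized = 2.18 × 10^-2 / 1.29 = 0.0169 → 1.7%

1.7%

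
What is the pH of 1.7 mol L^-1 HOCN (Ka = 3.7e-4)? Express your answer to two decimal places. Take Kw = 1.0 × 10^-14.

HOCN ⇌ OCN- + H+
Ka = [H+]²/(1.7 − [H+]) = 3.7 × 10^-4
Assume [H+] ≪ 1.7: [H+] ≈ √(3.7 × 10^-4 × 1.7) = 2.51 × 10^-2 M
pH = −log[H+] = −log(2.51 × 10^-2) = 1.60

pH = 1.60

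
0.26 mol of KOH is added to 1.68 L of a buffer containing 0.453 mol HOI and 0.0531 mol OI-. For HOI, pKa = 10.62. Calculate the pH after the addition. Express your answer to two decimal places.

After neutralization: n(HOI) = 0.193 mol, n(OI-) = 0.313 mol.
pH = pKa + log(n_OI-/n_HOI) = 10.62 + log(0.313/0.193) = 10.62 + (+0.210)

pH = 10.83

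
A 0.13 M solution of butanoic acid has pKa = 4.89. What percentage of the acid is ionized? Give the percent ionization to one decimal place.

CH3(CH2)2COOH ⇌ CH3(CH2)2COO- + H+; let x = [H+] at equilibrium.
Ka = 10^(−4.89) = 1.29 × 10^-5
x ≈ √(Ka·C₀) = √(1.29 × 10^-5 × 0.13) = 1.29 × 10^-3 M
% ionization = x/C₀ × 100% = 1.29 × 10^-3/0.13 × 100% = 1.0%

1.0%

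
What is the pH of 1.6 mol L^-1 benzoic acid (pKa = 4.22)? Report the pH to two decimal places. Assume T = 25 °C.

C6H5COOH ⇌ C6H5COO- + H+
Ka = 10^(−4.22) = 6.03 × 10^-5
Ka = x²/(1.6 − x) = 6.03 × 10^-5
Since Ka ≪ C₀, x ≈ √(Ka·C₀) = 9.82 × 10^-3 M.
pH = −log[H+] = −log(9.82 × 10^-3) = 2.01

pH = 2.01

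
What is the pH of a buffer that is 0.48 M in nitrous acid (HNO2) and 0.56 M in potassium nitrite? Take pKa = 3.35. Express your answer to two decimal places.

pH = pKa + log([A⁻]/[HA]) = 3.35 + log(0.56/0.48)
pH = 3.35 + (+0.067) = 3.42

pH = 3.42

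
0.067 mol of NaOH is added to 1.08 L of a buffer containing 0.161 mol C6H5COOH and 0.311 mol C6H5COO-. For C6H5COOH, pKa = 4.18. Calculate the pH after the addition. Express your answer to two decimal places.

After neutralization: n(C6H5COOH) = 0.094 mol, n(C6H5COO-) = 0.378 mol.
pH = pKa + log(n_C6H5COO-/n_C6H5COOH) = 4.18 + log(0.378/0.094) = 4.18 + (+0.604)

pH = 4.78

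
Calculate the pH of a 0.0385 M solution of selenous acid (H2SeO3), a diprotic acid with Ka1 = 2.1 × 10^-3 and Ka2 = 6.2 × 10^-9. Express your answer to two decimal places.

pH = 2.10

Ka1 ≫ Ka2, so treat the first dissociation as the only significant source of H+.
Ka1 = x²/(0.0385 − x) = 2.1 × 10^-3
Solving the quadratic: x = (−Ka1 + √(Ka1² + 4·Ka1·C₀))/2 = 8.00 × 10^-3 M
pH = −log(8.00 × 10^-3) = 2.10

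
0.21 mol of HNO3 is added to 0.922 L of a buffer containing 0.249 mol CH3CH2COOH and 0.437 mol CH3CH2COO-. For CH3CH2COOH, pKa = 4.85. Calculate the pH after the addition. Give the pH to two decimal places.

pH = 4.54

Added H+ converts CH3CH2COO- to CH3CH2COOH: CH3CH2COOH → 0.459 mol, CH3CH2COO- → 0.227 mol.
pH = pKa + log([A⁻]/[HA]) = 4.85 + log(0.227/0.459) = 4.85 -0.306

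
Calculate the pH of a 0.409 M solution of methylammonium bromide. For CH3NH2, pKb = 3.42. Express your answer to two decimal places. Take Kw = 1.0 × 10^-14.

pH = 5.48

CH3NH3+ is the conjugate acid of the weak base CH3NH2.
Kb = 10^(−3.42) = 3.80 × 10^-4
Ka = Kw/Kb = 1.0×10^-14 / 3.80 × 10^-4 = 2.63 × 10^-11
Ka = [H+]²/(0.409 − [H+]) = 2.63 × 10^-11
Assume [H+] ≪ 0.409: [H+] ≈ √(2.63 × 10^-11 × 0.409) = 3.28 × 10^-6 M
([H+]/C₀ = 0.0008% < 5%, so the approximation holds.)
pH = −log(3.28 × 10^-6) = 5.48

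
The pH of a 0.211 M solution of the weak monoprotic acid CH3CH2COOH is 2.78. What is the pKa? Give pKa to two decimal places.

[H+] = 10^(-2.78) = 1.66 × 10^-3 M
At equilibrium [HA] = 0.211 − 1.66 × 10^-3 = 2.09 × 10^-1 M
Ka = [H+][A-]/[HA] = (1.66 × 10^-3)² / 2.09 × 10^-1 = 1.32 × 10^-5
pKa = -log(1.32 × 10^-5) = 4.88

pKa = 4.88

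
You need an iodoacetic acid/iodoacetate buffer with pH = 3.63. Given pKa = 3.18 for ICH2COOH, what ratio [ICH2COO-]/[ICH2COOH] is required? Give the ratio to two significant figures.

pH = pKa + log(r) ⇒ log(r) = 3.63 − 3.18 = +0.45
r = [ICH2COO-]/[ICH2COOH] = 10^(+0.45) = 2.82

ratio = 2.8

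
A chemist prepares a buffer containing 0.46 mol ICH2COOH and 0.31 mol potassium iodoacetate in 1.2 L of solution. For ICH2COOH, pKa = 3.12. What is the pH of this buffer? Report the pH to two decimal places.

pH = pKa + log([A⁻]/[HA]) = 3.12 + log(0.31/0.46)
pH = 3.12 + (-0.171) = 2.95

pH = 2.95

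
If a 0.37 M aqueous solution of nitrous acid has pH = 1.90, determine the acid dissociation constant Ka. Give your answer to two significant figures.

[H+] = 10^(-1.90) = 1.26 × 10^-2 M
At equilibrium [HA] = 0.37 − 1.26 × 10^-2 = 3.57 × 10^-1 M
Ka = [H+][A-]/[HA] = (1.26 × 10^-2)² / 3.57 × 10^-1 = 4.4 × 10^-4

Ka = 4.4 × 10^-4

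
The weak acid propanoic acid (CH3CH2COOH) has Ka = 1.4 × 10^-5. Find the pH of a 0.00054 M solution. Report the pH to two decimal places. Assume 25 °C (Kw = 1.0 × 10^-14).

CH3CH2COOH ⇌ CH3CH2COO- + H+
Ka = x²/(0.00054 − x) = 1.4 × 10^-5
x is not negligible relative to C₀; solve x² + 1.4e-05·x − 7.56e-09 = 0.
x = [−1.4e-05 + √(1.4e-05² + 3.02e-08)]/2 = 8.02 × 10^-5 M
pH = −log[H+] = −log(8.02 × 10^-5) = 4.10

pH = 4.10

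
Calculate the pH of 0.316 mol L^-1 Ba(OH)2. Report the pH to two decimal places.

pH = 13.80

Ba(OH)2 is a strong base (each formula unit releases 2 OH-); [OH-] = 0.632 M.
pOH = -log(0.632) = 0.20
pH = 14.00 - 0.20 = 13.80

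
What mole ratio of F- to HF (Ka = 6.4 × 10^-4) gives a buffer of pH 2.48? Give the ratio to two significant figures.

pKa = -log(6.4 × 10^-4) = 3.194
pH = pKa + log(r) ⇒ log(r) = 2.48 − 3.194 = -0.714
r = [F-]/[HF] = 10^(-0.714) = 0.193

ratio = 0.19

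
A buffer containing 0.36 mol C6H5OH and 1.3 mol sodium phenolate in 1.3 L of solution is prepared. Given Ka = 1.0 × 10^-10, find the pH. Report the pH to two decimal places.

pKa = −log(1.0 × 10^-10) = 10.000
pH = pKa + log([A⁻]/[HA]) = 10.000 + log(1.3/0.36)
pH = 10.000 + (+0.558) = 10.56

pH = 10.56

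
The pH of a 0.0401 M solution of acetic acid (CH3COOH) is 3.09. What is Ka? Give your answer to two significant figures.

[H+] = 10^(-3.09) = 8.13 × 10^-4 M
At equilibrium [HA] = 0.0401 − 8.13 × 10^-4 = 3.93 × 10^-2 M
Ka = [H+][A-]/[HA] = (8.13 × 10^-4)² / 3.93 × 10^-2 = 1.7 × 10^-5

Ka = 1.7 × 10^-5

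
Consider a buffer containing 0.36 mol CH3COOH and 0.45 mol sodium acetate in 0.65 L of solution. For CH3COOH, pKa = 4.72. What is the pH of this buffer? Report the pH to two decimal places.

pH = 4.82

Using pH = pKa + log([base]/[acid]) with [base]/[acid] = 0.45/0.36:
pH = 4.72 + (+0.097) = 4.82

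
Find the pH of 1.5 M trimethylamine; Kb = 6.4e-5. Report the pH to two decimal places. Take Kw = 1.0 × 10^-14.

(CH3)3N + H2O ⇌ (CH3)3NH+ + OH-
Let x = [OH-] at equilibrium. Kb = x²/(1.5 − x).
Assume x ≪ 1.5: x ≈ √(6.4 × 10^-5 × 1.5) = 9.80 × 10^-3 M
pOH = 2.01, so pH = 14.00 − pOH = 11.99

pH = 11.99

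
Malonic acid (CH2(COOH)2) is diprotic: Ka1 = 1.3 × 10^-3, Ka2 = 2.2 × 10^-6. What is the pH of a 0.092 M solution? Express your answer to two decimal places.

pH = 1.99

Since Ka1 ≫ Ka2, the first ionization dominates [H+].
Ka1 = x²/(0.092 − x) = 1.3 × 10^-3
Solving the quadratic: x = (−Ka1 + √(Ka1² + 4·Ka1·C₀))/2 = 1.03 × 10^-2 M
pH = −log(1.03 × 10^-2) = 1.99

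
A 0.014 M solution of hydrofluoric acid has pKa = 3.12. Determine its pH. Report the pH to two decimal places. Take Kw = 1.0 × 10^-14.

pH = 2.54

HF ⇌ F- + H+
Ka = 10^(−3.12) = 7.59 × 10^-4
Ka = [H+]²/(0.014 − [H+]) = 7.59 × 10^-4
Here C₀/Ka ≈ 18.4, so the small-[H+] approximation fails. Use the quadratic:
[H+] = [−0.000759 + √(0.000759² + 4.25e-05)]/2 = 2.90 × 10^-3 M
pH = −log(2.90 × 10^-3) = 2.54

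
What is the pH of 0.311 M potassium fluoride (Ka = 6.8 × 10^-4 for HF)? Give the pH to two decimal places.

pH = 8.33

F- is the conjugate base of the weak acid HF.
Kb = Kw/Ka = 1.0×10^-14 / 6.8 × 10^-4 = 1.47 × 10^-11
Kb = x²/(0.311 − x) = 1.47 × 10^-11
Since Kb ≪ C₀, x ≈ √(Kb·C₀) = 2.14 × 10^-6 M.
(x/C₀ = 0.00069% < 5%, so the approximation holds.)
pOH = −log(2.14 × 10^-6) = 5.67; pH = 14.00 − 5.67 = 8.33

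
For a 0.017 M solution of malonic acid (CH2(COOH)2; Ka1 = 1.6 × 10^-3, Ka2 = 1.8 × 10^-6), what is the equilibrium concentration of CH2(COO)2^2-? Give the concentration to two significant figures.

1.8 × 10^-6 M

First ionization gives [H+] ≈ [CH2(COOH)COO-] = 4.48 × 10^-3 M.
Second step: Ka2 = [H+][CH2(COO)2^2-]/[CH2(COOH)COO-] ≈ [CH2(COO)2^2-] (since [H+] ≈ [CH2(COOH)COO-]).
So [CH2(COO)2^2-] ≈ Ka2.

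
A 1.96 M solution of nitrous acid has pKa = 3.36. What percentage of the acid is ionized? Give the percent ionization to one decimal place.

1.5%

HNO2 ⇌ NO2- + H+; let x = [H+] at equilibrium.
Ka = 10^(−3.36) = 4.37 × 10^-4
x ≈ √(Ka·C₀) = √(4.37 × 10^-4 × 1.96) = 2.93 × 10^-2 M
% ionization = x/C₀ × 100% = 2.93 × 10^-2/1.96 × 100% = 1.5%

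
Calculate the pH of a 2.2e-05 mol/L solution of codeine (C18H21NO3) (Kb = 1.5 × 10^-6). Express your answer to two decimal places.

C18H21NO3 + H2O ⇌ C18H22NO3+ + OH-
Let x = [OH-] at equilibrium. Kb = x²/(2.2e-05 − x).
Here C₀/Kb ≈ 14.7, so the small-x approximation fails. Use the quadratic:
x = [−1.5e-06 + √(1.5e-06² + 1.32e-10)]/2 = 5.04 × 10^-6 M
pOH = 5.30, so pH = 14.00 − pOH = 8.70

pH = 8.70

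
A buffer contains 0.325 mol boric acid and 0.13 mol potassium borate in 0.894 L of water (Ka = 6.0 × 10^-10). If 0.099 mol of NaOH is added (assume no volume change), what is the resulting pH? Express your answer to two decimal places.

pH = 9.23

After neutralization: n(B(OH)3) = 0.226 mol, n(B(OH)4-) = 0.229 mol.
pKa = −log(6.0 × 10^-10) = 9.222
pH = pKa + log(n_B(OH)4-/n_B(OH)3) = 9.222 + log(0.229/0.226) = 9.222 + (+0.006)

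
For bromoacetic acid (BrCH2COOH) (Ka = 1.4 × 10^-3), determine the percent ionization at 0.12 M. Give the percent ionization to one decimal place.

BrCH2COOH ⇌ BrCH2COO- + H+; let x = [H+] at equilibrium.
Solve x² + 0.0014x − 0.000168 = 0 → x = 1.23 × 10^-2 M
% ionization = x/C₀ × 100% = 1.23 × 10^-2/0.12 × 100% = 10.2%

10.2%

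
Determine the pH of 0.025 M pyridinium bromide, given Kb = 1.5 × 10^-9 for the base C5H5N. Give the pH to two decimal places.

C5H5NH+ is the conjugate acid of the weak base C5H5N.
Ka = Kw/Kb = 1.0×10^-14 / 1.5 × 10^-9 = 6.67 × 10^-6
Ka = x²/(0.025 − x) = 6.67 × 10^-6
Since Ka ≪ C₀, x ≈ √(Ka·C₀) = 4.08 × 10^-4 M.
(x/C₀ = 1.6% < 5%, so the approximation holds.)
pH = −log(4.08 × 10^-4) = 3.39

pH = 3.39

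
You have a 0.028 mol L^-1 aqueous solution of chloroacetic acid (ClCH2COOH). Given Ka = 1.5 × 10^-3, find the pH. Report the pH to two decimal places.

pH = 2.24

ClCH2COOH ⇌ ClCH2COO- + H+
Ka = [H+]²/(0.028 − [H+]) = 1.5 × 10^-3
Here C₀/Ka ≈ 18.7, so the small-[H+] approximation fails. Use the quadratic:
[H+] = (−Ka + √(Ka² + 4·Ka·C₀))/2 = 5.77 × 10^-3 M
pH = −log[H+] = −log(5.77 × 10^-3) = 2.24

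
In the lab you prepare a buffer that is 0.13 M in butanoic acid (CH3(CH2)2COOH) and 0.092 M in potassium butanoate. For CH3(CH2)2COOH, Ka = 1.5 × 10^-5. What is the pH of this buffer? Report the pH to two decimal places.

pH = 4.67

pKa = −log(1.5 × 10^-5) = 4.824
Henderson–Hasselbalch: pH = pKa + log([CH3(CH2)2COO-]/[CH3(CH2)2COOH]) = 4.824 + log(0.092/0.13)
pH = 4.824 + (-0.150) = 4.67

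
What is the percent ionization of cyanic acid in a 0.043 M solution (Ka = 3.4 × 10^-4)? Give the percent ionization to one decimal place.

8.5%

HOCN ⇌ OCN- + H+; let x = [H+] at equilibrium.
Solve x² + 0.00034x − 1.46e-05 = 0 → x = 3.66 × 10^-3 M
Fraction ionized = 3.66 × 10^-3 / 0.043 = 0.0851 → 8.5%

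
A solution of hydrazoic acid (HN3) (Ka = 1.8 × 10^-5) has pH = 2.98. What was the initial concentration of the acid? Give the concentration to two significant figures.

[H+] = 10^(-2.98) = 1.05 × 10^-3 M = x
Ka = x²/(C₀ − x) ⇒ C₀ = x + x²/Ka
C₀ = 1.05 × 10^-3 + (1.05 × 10^-3)²/(1.8 × 10^-5) = 6.23 × 10^-2 M

C₀ = 6.2 × 10^-2 M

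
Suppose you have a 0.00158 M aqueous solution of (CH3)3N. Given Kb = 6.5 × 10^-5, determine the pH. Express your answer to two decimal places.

pH = 10.46

(CH3)3N + H2O ⇌ (CH3)3NH+ + OH-
From the ICE table, Kb = x²/(0.00158 − x) = 6.5 × 10^-5.
Here C₀/Kb ≈ 24.3, so the small-x approximation fails. Use the quadratic:
x = (−Kb + √(Kb² + 4·Kb·C₀))/2 = 2.90 × 10^-4 M
pOH = −log(2.90 × 10^-4) = 3.54; pH = 14.00 − 3.54 = 10.46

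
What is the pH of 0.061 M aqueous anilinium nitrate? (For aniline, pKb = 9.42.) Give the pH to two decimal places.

pH = 2.90

C6H5NH3+ is the conjugate acid of the weak base C6H5NH2.
Kb = 10^(−9.42) = 3.80 × 10^-10
Ka = Kw/Kb = 1.0×10^-14 / 3.80 × 10^-10 = 2.63 × 10^-5
Ka = [H+]²/(0.061 − [H+]) = 2.63 × 10^-5
Since Ka ≪ C₀, [H+] ≈ √(Ka·C₀) = 1.27 × 10^-3 M.
Check: 2.1% ionized — well under 5%, approximation valid.
pH = −log(1.27 × 10^-3) = 2.90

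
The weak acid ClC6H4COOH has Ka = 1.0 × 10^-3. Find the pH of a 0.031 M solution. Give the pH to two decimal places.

pH = 2.29

ClC6H4COOH ⇌ ClC6H4COO- + H+
Let x = [H+] at equilibrium. Ka = x²/(0.031 − x).
Here C₀/Ka ≈ 31, so the small-x approximation fails. Use the quadratic:
x = (−Ka + √(Ka² + 4·Ka·C₀))/2 = 5.09 × 10^-3 M
pH = −log[H+] = −log(5.09 × 10^-3) = 2.29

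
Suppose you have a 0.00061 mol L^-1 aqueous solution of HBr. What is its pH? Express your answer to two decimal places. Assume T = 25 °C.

HBr is a strong acid and dissociates completely, so [H+] = 0.00061 M.
pH = -log(0.00061) = 3.21

pH = 3.21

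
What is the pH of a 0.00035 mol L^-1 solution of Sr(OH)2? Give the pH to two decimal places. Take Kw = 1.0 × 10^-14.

pH = 10.85

Sr(OH)2 is a strong base (each formula unit releases 2 OH-); [OH-] = 0.0007 M.
pOH = -log(0.0007) = 3.15
pH = 14.00 - 3.15 = 10.85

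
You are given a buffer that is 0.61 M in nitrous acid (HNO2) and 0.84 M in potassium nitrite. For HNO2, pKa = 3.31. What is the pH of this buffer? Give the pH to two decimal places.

Henderson–Hasselbalch: pH = pKa + log([NO2-]/[HNO2]) = 3.31 + log(0.84/0.61)
pH = 3.31 + (+0.139) = 3.45

pH = 3.45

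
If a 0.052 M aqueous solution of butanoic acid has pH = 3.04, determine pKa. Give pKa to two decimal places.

pKa = 4.79

[H+] = 10^(-3.04) = 9.12 × 10^-4 M
At equilibrium [HA] = 0.052 − 9.12 × 10^-4 = 5.11 × 10^-2 M
Ka = [H+][A-]/[HA] = (9.12 × 10^-4)² / 5.11 × 10^-2 = 1.63 × 10^-5
pKa = -log(1.63 × 10^-5) = 4.79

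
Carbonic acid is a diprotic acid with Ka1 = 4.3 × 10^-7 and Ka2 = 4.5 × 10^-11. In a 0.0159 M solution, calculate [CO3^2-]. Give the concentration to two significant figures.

4.5 × 10^-11 M

First ionization gives [H+] ≈ [HCO3-] = 8.27 × 10^-5 M.
Second step: Ka2 = [H+][CO3^2-]/[HCO3-] ≈ [CO3^2-] (since [H+] ≈ [HCO3-]).
So [CO3^2-] ≈ Ka2.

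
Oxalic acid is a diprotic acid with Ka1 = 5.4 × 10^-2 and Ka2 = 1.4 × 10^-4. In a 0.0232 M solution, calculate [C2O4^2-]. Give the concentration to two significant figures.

First ionization gives [H+] ≈ [HC2O4-] = 1.75 × 10^-2 M.
Second step: Ka2 = [H+][C2O4^2-]/[HC2O4-] ≈ [C2O4^2-] (since [H+] ≈ [HC2O4-]).
So [C2O4^2-] ≈ Ka2.

1.4 × 10^-4 M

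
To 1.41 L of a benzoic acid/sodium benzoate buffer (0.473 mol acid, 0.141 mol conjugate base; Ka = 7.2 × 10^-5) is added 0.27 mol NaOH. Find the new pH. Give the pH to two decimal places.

OH- converts C6H5COOH to C6H5COO-: C6H5COOH → 0.203 mol, C6H5COO- → 0.411 mol.
pKa = −log(7.2 × 10^-5) = 4.143
Henderson–Hasselbalch with mole ratio 0.411/0.203: pH = 4.143 + (+0.306)

pH = 4.45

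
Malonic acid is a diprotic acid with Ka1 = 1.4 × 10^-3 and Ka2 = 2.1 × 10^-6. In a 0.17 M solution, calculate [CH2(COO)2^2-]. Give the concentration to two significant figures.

First ionization gives [H+] ≈ [CH2(COOH)COO-] = 1.47 × 10^-2 M.
Second step: Ka2 = [H+][CH2(COO)2^2-]/[CH2(COOH)COO-] ≈ [CH2(COO)2^2-] (since [H+] ≈ [CH2(COOH)COO-]).
So [CH2(COO)2^2-] ≈ Ka2.

2.1 × 10^-6 M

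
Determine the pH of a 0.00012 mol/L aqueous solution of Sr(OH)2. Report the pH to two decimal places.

Sr(OH)2 is a strong base (each formula unit releases 2 OH-); [OH-] = 0.00024 M.
pOH = -log(0.00024) = 3.62
pH = 14.00 - 3.62 = 10.38

pH = 10.38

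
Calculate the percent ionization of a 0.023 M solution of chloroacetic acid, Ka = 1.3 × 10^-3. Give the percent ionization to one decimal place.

ClCH2COOH ⇌ ClCH2COO- + H+; let x = [H+] at equilibrium.
Solve x² + 0.0013x − 2.99e-05 = 0 → x = 4.86 × 10^-3 M
% ionization = x/C₀ × 100% = 4.86 × 10^-3/0.023 × 100% = 21.1%

21.1%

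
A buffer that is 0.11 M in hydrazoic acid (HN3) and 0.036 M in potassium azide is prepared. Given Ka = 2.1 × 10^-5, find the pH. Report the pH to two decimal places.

pKa = −log(2.1 × 10^-5) = 4.678
Henderson–Hasselbalch: pH = pKa + log([N3-]/[HN3]) = 4.678 + log(0.036/0.11)
pH = 4.678 + (-0.485) = 4.19

pH = 4.19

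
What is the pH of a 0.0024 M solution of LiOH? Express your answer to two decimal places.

pH = 11.38

LiOH is a strong base; [OH-] = 0.0024 M.
pOH = -log(0.0024) = 2.62
pH = 14.00 - 2.62 = 11.38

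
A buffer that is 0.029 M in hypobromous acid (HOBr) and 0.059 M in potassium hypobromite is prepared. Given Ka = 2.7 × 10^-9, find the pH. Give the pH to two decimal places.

pKa = −log(2.7 × 10^-9) = 8.569
Using pH = pKa + log([base]/[acid]) with [base]/[acid] = 0.059/0.029:
pH = 8.569 + (+0.308) = 8.88

pH = 8.88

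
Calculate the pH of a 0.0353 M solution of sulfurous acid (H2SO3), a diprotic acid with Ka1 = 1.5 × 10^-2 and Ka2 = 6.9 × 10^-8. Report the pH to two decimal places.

Since Ka1 ≫ Ka2, the first ionization dominates [H+].
Ka1 = x²/(0.0353 − x) = 1.5 × 10^-2
Solving the quadratic: x = (−Ka1 + √(Ka1² + 4·Ka1·C₀))/2 = 1.67 × 10^-2 M
pH = −log(1.67 × 10^-2) = 1.78

pH = 1.78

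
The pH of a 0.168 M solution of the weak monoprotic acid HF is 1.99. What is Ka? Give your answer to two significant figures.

Ka = 6.6 × 10^-4

[H+] = 10^(-1.99) = 1.02 × 10^-2 M
At equilibrium [HA] = 0.168 − 1.02 × 10^-2 = 1.58 × 10^-1 M
Ka = [H+][A-]/[HA] = (1.02 × 10^-2)² / 1.58 × 10^-1 = 6.6 × 10^-4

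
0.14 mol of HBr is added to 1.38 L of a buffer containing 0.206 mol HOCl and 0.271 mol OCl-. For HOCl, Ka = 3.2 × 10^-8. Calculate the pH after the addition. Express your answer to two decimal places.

pH = 7.07

Added H+ converts OCl- to HOCl: HOCl → 0.346 mol, OCl- → 0.131 mol.
pKa = −log(3.2 × 10^-8) = 7.495
pH = pKa + log(n_OCl-/n_HOCl) = 7.495 + log(0.131/0.346) = 7.495 + (-0.422)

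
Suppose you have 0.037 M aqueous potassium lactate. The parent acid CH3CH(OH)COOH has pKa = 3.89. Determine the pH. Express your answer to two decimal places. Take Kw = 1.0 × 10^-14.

pH = 8.23

CH3CH(OH)COO- is the conjugate base of the weak acid CH3CH(OH)COOH.
Ka = 10^(−3.89) = 1.29 × 10^-4
Kb = Kw/Ka = 1.0×10^-14 / 1.29 × 10^-4 = 7.75 × 10^-11
Kb = [OH-]²/(0.037 − [OH-]) = 7.75 × 10^-11
Assume [OH-] ≪ 0.037: [OH-] ≈ √(7.75 × 10^-11 × 0.037) = 1.69 × 10^-6 M
pOH = 5.77, so pH = 14.00 − pOH = 8.23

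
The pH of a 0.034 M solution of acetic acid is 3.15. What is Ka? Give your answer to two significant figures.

[H+] = 10^(-3.15) = 7.08 × 10^-4 M
At equilibrium [HA] = 0.034 − 7.08 × 10^-4 = 3.33 × 10^-2 M
Ka = [H+][A-]/[HA] = (7.08 × 10^-4)² / 3.33 × 10^-2 = 1.5 × 10^-5

Ka = 1.5 × 10^-5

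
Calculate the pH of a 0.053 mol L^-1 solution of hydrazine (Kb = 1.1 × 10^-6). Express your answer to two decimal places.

pH = 10.38

N2H4 + H2O ⇌ N2H5+ + OH-
Kb = [OH-]²/(0.053 − [OH-]) = 1.1 × 10^-6
Neglecting [OH-] in the denominator: [OH-] = √(1.1 × 10^-6 × 0.053) = 2.41 × 10^-4 M
([OH-]/C₀ = 0.46% < 5%, so the approximation holds.)
pOH = −log(2.41 × 10^-4) = 3.62; pH = 14.00 − 3.62 = 10.38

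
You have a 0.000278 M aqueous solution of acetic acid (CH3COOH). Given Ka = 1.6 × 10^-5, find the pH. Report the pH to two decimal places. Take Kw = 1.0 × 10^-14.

pH = 4.23

CH3COOH ⇌ CH3COO- + H+
Ka = x²/(0.000278 − x) = 1.6 × 10^-5
The 5% rule fails; solving x² + Ka·x − Ka·C₀ = 0 exactly:
x = (−Ka + √(Ka² + 4·Ka·C₀))/2 = 5.92 × 10^-5 M
pH = −log(5.92 × 10^-5) = 4.23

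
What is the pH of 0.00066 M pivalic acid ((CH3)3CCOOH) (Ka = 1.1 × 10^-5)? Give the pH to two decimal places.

pH = 4.10

(CH3)3CCOOH ⇌ (CH3)3CCOO- + H+
Ka = [H+]²/(0.00066 − [H+]) = 1.1 × 10^-5
The 5% rule fails; solving [H+]² + Ka·[H+] − Ka·C₀ = 0 exactly:
[H+] = (−Ka + √(Ka² + 4·Ka·C₀))/2 = 7.99 × 10^-5 M
pH = −log(7.99 × 10^-5) = 4.10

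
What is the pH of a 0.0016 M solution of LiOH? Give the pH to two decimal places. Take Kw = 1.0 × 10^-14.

pH = 11.20

LiOH is a strong base; [OH-] = 0.0016 M.
pOH = -log(0.0016) = 2.80
pH = 14.00 - 2.80 = 11.20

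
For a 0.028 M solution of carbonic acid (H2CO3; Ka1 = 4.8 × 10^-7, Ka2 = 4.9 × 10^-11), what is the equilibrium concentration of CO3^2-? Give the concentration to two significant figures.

4.9 × 10^-11 M

First ionization gives [H+] ≈ [HCO3-] = 1.16 × 10^-4 M.
Second step: Ka2 = [H+][CO3^2-]/[HCO3-] ≈ [CO3^2-] (since [H+] ≈ [HCO3-]).
So [CO3^2-] ≈ Ka2.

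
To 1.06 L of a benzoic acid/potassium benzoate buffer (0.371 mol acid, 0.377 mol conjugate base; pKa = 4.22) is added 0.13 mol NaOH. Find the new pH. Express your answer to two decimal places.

pH = 4.54

OH- converts C6H5COOH to C6H5COO-: C6H5COOH → 0.241 mol, C6H5COO- → 0.507 mol.
Henderson–Hasselbalch with mole ratio 0.507/0.241: pH = 4.22 + (+0.323)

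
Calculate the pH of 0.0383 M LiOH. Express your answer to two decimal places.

LiOH is a strong base; [OH-] = 0.0383 M.
pOH = -log(0.0383) = 1.42
pH = 14.00 - 1.42 = 12.58

pH = 12.58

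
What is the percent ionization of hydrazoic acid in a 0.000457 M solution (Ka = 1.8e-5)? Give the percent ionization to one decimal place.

18.0%

HN3 ⇌ N3- + H+; let x = [H+] at equilibrium.
Ka = x²/(C₀ − x); solving the quadratic gives x = 8.21 × 10^-5 M.
Fraction ionized = 8.21 × 10^-5 / 0.000457 = 0.1796 → 18.0%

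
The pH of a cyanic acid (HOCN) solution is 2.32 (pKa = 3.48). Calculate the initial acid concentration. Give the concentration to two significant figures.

C₀ = 7.4 × 10^-2 M

[H+] = 10^(-2.32) = 4.79 × 10^-3 M = x
Ka = 10^(−3.48) = 3.31 × 10^-4
Ka = x²/(C₀ − x) ⇒ C₀ = x + x²/Ka
C₀ = 4.79 × 10^-3 + (4.79 × 10^-3)²/(3.31 × 10^-4) = 7.41 × 10^-2 M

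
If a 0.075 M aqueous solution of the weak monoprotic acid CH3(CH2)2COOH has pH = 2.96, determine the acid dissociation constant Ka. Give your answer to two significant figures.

[H+] = 10^(-2.96) = 1.10 × 10^-3 M
At equilibrium [HA] = 0.075 − 1.10 × 10^-3 = 7.39 × 10^-2 M
Ka = [H+][A-]/[HA] = (1.10 × 10^-3)² / 7.39 × 10^-2 = 1.6 × 10^-5

Ka = 1.6 × 10^-5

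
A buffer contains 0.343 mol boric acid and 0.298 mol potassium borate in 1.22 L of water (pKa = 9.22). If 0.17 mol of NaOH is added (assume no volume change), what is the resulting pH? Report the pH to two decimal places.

After neutralization: n(B(OH)3) = 0.173 mol, n(B(OH)4-) = 0.468 mol.
pH = pKa + log(n_B(OH)4-/n_B(OH)3) = 9.22 + log(0.468/0.173) = 9.22 + (+0.432)

pH = 9.65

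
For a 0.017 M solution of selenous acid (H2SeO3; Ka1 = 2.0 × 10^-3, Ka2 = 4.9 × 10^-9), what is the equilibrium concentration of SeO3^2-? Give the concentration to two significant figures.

First ionization gives [H+] ≈ [HSeO3-] = 4.92 × 10^-3 M.
Second step: Ka2 = [H+][SeO3^2-]/[HSeO3-] ≈ [SeO3^2-] (since [H+] ≈ [HSeO3-]).
So [SeO3^2-] ≈ Ka2.

4.9 × 10^-9 M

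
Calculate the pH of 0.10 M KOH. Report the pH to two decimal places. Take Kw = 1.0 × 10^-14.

pH = 13.00

KOH is a strong base; [OH-] = 0.1 M.
pOH = -log(0.1) = 1.00
pH = 14.00 - 1.00 = 13.00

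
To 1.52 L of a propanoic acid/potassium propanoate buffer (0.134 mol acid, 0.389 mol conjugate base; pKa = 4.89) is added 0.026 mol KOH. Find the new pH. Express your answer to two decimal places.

After neutralization: n(CH3CH2COOH) = 0.108 mol, n(CH3CH2COO-) = 0.415 mol.
Henderson–Hasselbalch with mole ratio 0.415/0.108: pH = 4.89 + (+0.585)

pH = 5.47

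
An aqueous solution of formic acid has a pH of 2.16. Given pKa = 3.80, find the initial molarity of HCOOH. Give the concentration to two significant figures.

C₀ = 3.1 × 10^-1 M

[H+] = 10^(-2.16) = 6.92 × 10^-3 M = x
Ka = 10^(−3.80) = 1.58 × 10^-4
Ka = x²/(C₀ − x) ⇒ C₀ = x + x²/Ka
C₀ = 6.92 × 10^-3 + (6.92 × 10^-3)²/(1.58 × 10^-4) = 3.10 × 10^-1 M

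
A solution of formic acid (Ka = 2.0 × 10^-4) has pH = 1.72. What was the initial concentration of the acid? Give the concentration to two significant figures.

[H+] = 10^(-1.72) = 1.91 × 10^-2 M = x
Ka = x²/(C₀ − x) ⇒ C₀ = x + x²/Ka
C₀ = 1.91 × 10^-2 + (1.91 × 10^-2)²/(2.0 × 10^-4) = 1.84 M

C₀ = 1.8 M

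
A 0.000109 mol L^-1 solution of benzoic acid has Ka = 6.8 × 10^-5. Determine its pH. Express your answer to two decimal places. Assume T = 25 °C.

pH = 4.23

C6H5COOH ⇌ C6H5COO- + H+
Ka = x²/(0.000109 − x) = 6.8 × 10^-5
The 5% rule fails; solving x² + Ka·x − Ka·C₀ = 0 exactly:
x = (−Ka + √(Ka² + 4·Ka·C₀))/2 = 5.86 × 10^-5 M
pH = −log[H+] = −log(5.86 × 10^-5) = 4.23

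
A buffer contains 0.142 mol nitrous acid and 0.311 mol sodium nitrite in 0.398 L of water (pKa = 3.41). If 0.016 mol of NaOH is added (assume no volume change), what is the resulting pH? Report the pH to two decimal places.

After neutralization: n(HNO2) = 0.126 mol, n(NO2-) = 0.327 mol.
Henderson–Hasselbalch with mole ratio 0.327/0.126: pH = 3.41 + (+0.414)

pH = 3.82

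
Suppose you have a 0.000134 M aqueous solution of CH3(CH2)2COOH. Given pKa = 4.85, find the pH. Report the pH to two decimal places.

pH = 4.43

CH3(CH2)2COOH ⇌ CH3(CH2)2COO- + H+
Ka = 10^(−4.85) = 1.41 × 10^-5
Ka = [H+]²/(0.000134 − [H+]) = 1.41 × 10^-5
The 5% rule fails; solving [H+]² + Ka·[H+] − Ka·C₀ = 0 exactly:
[H+] = [−1.41e-05 + √(1.41e-05² + 7.56e-09)]/2 = 3.70 × 10^-5 M
pH = −log(3.70 × 10^-5) = 4.43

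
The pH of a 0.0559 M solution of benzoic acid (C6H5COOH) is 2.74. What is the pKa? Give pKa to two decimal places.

pKa = 4.21

[H+] = 10^(-2.74) = 1.82 × 10^-3 M
At equilibrium [HA] = 0.0559 − 1.82 × 10^-3 = 5.41 × 10^-2 M
Ka = [H+][A-]/[HA] = (1.82 × 10^-3)² / 5.41 × 10^-2 = 6.12 × 10^-5
pKa = -log(6.12 × 10^-5) = 4.21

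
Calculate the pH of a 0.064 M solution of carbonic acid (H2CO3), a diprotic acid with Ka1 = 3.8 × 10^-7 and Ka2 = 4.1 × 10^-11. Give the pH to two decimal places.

pH = 3.81

Since Ka1 ≫ Ka2, the first ionization dominates [H+].
Ka1 = x²/(0.064 − x) = 3.8 × 10^-7
x ≈ √(3.8 × 10^-7 × 0.064) = 1.56 × 10^-4 M
pH = −log(1.56 × 10^-4) = 3.81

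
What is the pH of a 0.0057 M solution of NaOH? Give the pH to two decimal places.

pH = 11.76

NaOH is a strong base; [OH-] = 0.0057 M.
pOH = -log(0.0057) = 2.24
pH = 14.00 - 2.24 = 11.76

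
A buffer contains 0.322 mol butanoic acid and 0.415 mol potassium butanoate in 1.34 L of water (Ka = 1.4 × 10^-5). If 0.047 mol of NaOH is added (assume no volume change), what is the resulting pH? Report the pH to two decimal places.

OH- converts CH3(CH2)2COOH to CH3(CH2)2COO-: CH3(CH2)2COOH → 0.275 mol, CH3(CH2)2COO- → 0.462 mol.
pKa = −log(1.4 × 10^-5) = 4.854
pH = pKa + log([A⁻]/[HA]) = 4.854 + log(0.462/0.275) = 4.854 +0.225

pH = 5.08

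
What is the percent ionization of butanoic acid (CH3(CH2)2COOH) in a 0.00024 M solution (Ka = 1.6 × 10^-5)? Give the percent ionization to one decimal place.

CH3(CH2)2COOH ⇌ CH3(CH2)2COO- + H+; let x = [H+] at equilibrium.
Ka = x²/(C₀ − x); solving the quadratic gives x = 5.45 × 10^-5 M.
Fraction ionized = 5.45 × 10^-5 / 0.00024 = 0.2271 → 22.7%

22.7%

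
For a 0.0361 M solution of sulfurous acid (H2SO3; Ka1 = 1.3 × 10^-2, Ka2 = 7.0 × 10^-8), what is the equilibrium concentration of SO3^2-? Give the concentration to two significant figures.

7.0 × 10^-8 M

First ionization gives [H+] ≈ [HSO3-] = 1.61 × 10^-2 M.
Second step: Ka2 = [H+][SO3^2-]/[HSO3-] ≈ [SO3^2-] (since [H+] ≈ [HSO3-]).
So [SO3^2-] ≈ Ka2.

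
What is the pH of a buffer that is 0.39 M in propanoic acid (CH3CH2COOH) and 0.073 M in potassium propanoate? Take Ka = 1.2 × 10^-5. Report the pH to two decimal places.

pKa = −log(1.2 × 10^-5) = 4.921
Using pH = pKa + log([base]/[acid]) with [base]/[acid] = 0.073/0.39:
pH = 4.921 + (-0.728) = 4.19

pH = 4.19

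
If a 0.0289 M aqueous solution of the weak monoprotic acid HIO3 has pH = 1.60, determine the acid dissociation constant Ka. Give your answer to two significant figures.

Ka = 1.7 × 10^-1

[H+] = 10^(-1.60) = 2.51 × 10^-2 M
At equilibrium [HA] = 0.0289 − 2.51 × 10^-2 = 3.80 × 10^-3 M
Ka = [H+][A-]/[HA] = (2.51 × 10^-2)² / 3.80 × 10^-3 = 1.7 × 10^-1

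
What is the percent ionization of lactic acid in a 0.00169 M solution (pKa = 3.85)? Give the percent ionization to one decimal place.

CH3CH(OH)COOH ⇌ CH3CH(OH)COO- + H+; let x = [H+] at equilibrium.
Ka = 10^(−3.85) = 1.41 × 10^-4
Ka = x²/(C₀ − x); solving the quadratic gives x = 4.23 × 10^-4 M.
Fraction ionized = 4.23 × 10^-4 / 0.00169 = 0.2503 → 25.0%

25.0%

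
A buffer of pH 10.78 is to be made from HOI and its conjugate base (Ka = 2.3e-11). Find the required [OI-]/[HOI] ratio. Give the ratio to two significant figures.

ratio = 1.4

pKa = -log(2.3 × 10^-11) = 10.638
pH = pKa + log(r) ⇒ log(r) = 10.78 − 10.638 = +0.142
r = [OI-]/[HOI] = 10^(+0.142) = 1.39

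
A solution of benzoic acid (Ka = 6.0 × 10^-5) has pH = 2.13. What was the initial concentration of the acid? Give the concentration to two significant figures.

C₀ = 9.2 × 10^-1 M

[H+] = 10^(-2.13) = 7.41 × 10^-3 M = x
Ka = x²/(C₀ − x) ⇒ C₀ = x + x²/Ka
C₀ = 7.41 × 10^-3 + (7.41 × 10^-3)²/(6.0 × 10^-5) = 9.23 × 10^-1 M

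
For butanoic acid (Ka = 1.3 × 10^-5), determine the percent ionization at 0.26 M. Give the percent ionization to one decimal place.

0.7%

CH3(CH2)2COOH ⇌ CH3(CH2)2COO- + H+; let x = [H+] at equilibrium.
x ≈ √(Ka·C₀) = √(1.3 × 10^-5 × 0.26) = 1.84 × 10^-3 M
% ionization = x/C₀ × 100% = 1.84 × 10^-3/0.26 × 100% = 0.7%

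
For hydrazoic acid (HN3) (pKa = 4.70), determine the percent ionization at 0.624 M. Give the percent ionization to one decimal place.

HN3 ⇌ N3- + H+; let x = [H+] at equilibrium.
Ka = 10^(−4.70) = 2.00 × 10^-5
x ≈ √(Ka·C₀) = √(2.00 × 10^-5 × 0.624) = 3.53 × 10^-3 M
% ionization = x/C₀ × 100% = 3.53 × 10^-3/0.624 × 100% = 0.6%

0.6%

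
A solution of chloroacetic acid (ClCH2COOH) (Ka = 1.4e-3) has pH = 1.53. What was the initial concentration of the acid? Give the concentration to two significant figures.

[H+] = 10^(-1.53) = 2.95 × 10^-2 M = x
Ka = x²/(C₀ − x) ⇒ C₀ = x + x²/Ka
C₀ = 2.95 × 10^-2 + (2.95 × 10^-2)²/(1.4 × 10^-3) = 6.51 × 10^-1 M

C₀ = 6.5 × 10^-1 M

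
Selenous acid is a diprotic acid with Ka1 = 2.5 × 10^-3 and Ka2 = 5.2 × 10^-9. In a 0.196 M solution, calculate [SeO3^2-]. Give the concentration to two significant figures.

5.2 × 10^-9 M

First ionization gives [H+] ≈ [HSeO3-] = 2.09 × 10^-2 M.
Second step: Ka2 = [H+][SeO3^2-]/[HSeO3-] ≈ [SeO3^2-] (since [H+] ≈ [HSeO3-]).
So [SeO3^2-] ≈ Ka2.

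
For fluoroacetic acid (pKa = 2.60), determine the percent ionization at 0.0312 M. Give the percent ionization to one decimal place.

24.6%

FCH2COOH ⇌ FCH2COO- + H+; let x = [H+] at equilibrium.
Ka = 10^(−2.60) = 2.51 × 10^-3
Solve x² + 0.00251x − 7.83e-05 = 0 → x = 7.68 × 10^-3 M
Fraction ionized = 7.68 × 10^-3 / 0.0312 = 0.2462 → 24.6%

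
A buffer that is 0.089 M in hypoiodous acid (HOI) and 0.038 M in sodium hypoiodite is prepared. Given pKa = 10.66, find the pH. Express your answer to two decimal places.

Henderson–Hasselbalch: pH = pKa + log([OI-]/[HOI]) = 10.66 + log(0.038/0.089)
pH = 10.66 + (-0.370) = 10.29

pH = 10.29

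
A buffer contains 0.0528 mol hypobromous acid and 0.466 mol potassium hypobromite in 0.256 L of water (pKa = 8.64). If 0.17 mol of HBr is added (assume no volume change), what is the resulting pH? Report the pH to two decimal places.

Added H+ converts OBr- to HOBr: HOBr → 0.223 mol, OBr- → 0.296 mol.
Henderson–Hasselbalch with mole ratio 0.296/0.223: pH = 8.64 + (+0.123)

pH = 8.76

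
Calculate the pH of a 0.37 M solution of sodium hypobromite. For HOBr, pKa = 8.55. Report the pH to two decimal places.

pH = 11.06

OBr- is the conjugate base of the weak acid HOBr.
Ka = 10^(−8.55) = 2.82 × 10^-9
Kb = Kw/Ka = 1.0×10^-14 / 2.82 × 10^-9 = 3.55 × 10^-6
From the ICE table, Kb = [OH-]²/(0.37 − [OH-]) = 3.55 × 10^-6.
Neglecting [OH-] in the denominator: [OH-] = √(3.55 × 10^-6 × 0.37) = 1.15 × 10^-3 M
pOH = 2.94, so pH = 14.00 − pOH = 11.06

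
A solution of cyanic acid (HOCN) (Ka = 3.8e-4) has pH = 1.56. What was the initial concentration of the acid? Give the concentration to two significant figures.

C₀ = 2.0 M

[H+] = 10^(-1.56) = 2.75 × 10^-2 M = x
Ka = x²/(C₀ − x) ⇒ C₀ = x + x²/Ka
C₀ = 2.75 × 10^-2 + (2.75 × 10^-2)²/(3.8 × 10^-4) = 2.02 M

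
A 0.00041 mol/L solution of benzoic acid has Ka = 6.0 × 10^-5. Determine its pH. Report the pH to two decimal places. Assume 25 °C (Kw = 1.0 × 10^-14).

pH = 3.89

C6H5COOH ⇌ C6H5COO- + H+
Ka = [H+]²/(0.00041 − [H+]) = 6.0 × 10^-5
Here C₀/Ka ≈ 6.83, so the small-[H+] approximation fails. Use the quadratic:
[H+] = (−Ka + √(Ka² + 4·Ka·C₀))/2 = 1.30 × 10^-4 M
pH = −log(1.30 × 10^-4) = 3.89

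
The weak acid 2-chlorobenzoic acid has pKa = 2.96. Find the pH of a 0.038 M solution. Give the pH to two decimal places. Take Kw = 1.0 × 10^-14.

pH = 2.23

ClC6H4COOH ⇌ ClC6H4COO- + H+
Ka = 10^(−2.96) = 1.10 × 10^-3
Ka = x²/(0.038 − x) = 1.10 × 10^-3
Here C₀/Ka ≈ 34.5, so the small-x approximation fails. Use the quadratic:
x = (−Ka + √(Ka² + 4·Ka·C₀))/2 = 5.94 × 10^-3 M
pH = −log(5.94 × 10^-3) = 2.23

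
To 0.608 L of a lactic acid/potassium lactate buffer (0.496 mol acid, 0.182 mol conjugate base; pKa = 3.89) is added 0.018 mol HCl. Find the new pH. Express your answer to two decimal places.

pH = 3.39

Added H+ converts CH3CH(OH)COO- to CH3CH(OH)COOH: CH3CH(OH)COOH → 0.514 mol, CH3CH(OH)COO- → 0.164 mol.
pH = pKa + log([A⁻]/[HA]) = 3.89 + log(0.164/0.514) = 3.89 -0.496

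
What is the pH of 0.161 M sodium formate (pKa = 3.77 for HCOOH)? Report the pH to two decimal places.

pH = 8.49

HCOO- is the conjugate base of the weak acid HCOOH.
Ka = 10^(−3.77) = 1.70 × 10^-4
Kb = Kw/Ka = 1.0×10^-14 / 1.70 × 10^-4 = 5.88 × 10^-11
From the ICE table, Kb = x²/(0.161 − x) = 5.88 × 10^-11.
Assume x ≪ 0.161: x ≈ √(5.88 × 10^-11 × 0.161) = 3.08 × 10^-6 M
pOH = −log(3.08 × 10^-6) = 5.51; pH = 14.00 − 5.51 = 8.49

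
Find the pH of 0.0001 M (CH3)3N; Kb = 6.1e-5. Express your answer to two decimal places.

(CH3)3N + H2O ⇌ (CH3)3NH+ + OH-
Kb = [OH-]²/(0.0001 − [OH-]) = 6.1 × 10^-5
The 5% rule fails; solving [OH-]² + Kb·[OH-] − Kb·C₀ = 0 exactly:
[OH-] = [−6.1e-05 + √(6.1e-05² + 2.44e-08)]/2 = 5.33 × 10^-5 M
pOH = −log(5.33 × 10^-5) = 4.27; pH = 14.00 − 4.27 = 9.73

pH = 9.73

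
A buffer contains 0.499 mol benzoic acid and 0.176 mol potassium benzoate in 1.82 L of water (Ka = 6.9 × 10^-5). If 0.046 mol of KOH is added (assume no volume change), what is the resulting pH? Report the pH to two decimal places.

After neutralization: n(C6H5COOH) = 0.453 mol, n(C6H5COO-) = 0.222 mol.
pKa = −log(6.9 × 10^-5) = 4.161
Henderson–Hasselbalch with mole ratio 0.222/0.453: pH = 4.161 + (-0.310)

pH = 3.85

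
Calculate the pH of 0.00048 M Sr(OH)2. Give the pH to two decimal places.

Sr(OH)2 is a strong base (each formula unit releases 2 OH-); [OH-] = 0.00096 M.
pOH = -log(0.00096) = 3.02
pH = 14.00 - 3.02 = 10.98

pH = 10.98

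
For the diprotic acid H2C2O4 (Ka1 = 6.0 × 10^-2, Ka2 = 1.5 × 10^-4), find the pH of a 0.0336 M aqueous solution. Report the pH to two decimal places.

Since Ka1 ≫ Ka2, the first ionization dominates [H+].
Ka1 = x²/(0.0336 − x) = 6.0 × 10^-2
Solving the quadratic: x = (−Ka1 + √(Ka1² + 4·Ka1·C₀))/2 = 2.40 × 10^-2 M
pH = −log(2.40 × 10^-2) = 1.62

pH = 1.62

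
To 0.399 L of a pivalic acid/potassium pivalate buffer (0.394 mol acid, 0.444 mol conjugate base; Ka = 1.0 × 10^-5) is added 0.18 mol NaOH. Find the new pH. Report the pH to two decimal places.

After neutralization: n((CH3)3CCOOH) = 0.214 mol, n((CH3)3CCOO-) = 0.624 mol.
pKa = −log(1.0 × 10^-5) = 5.000
Henderson–Hasselbalch with mole ratio 0.624/0.214: pH = 5.000 + (+0.465)

pH = 5.46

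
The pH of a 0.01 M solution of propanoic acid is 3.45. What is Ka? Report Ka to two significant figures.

[H+] = 10^(-3.45) = 3.55 × 10^-4 M
At equilibrium [HA] = 0.01 − 3.55 × 10^-4 = 9.65 × 10^-3 M
Ka = [H+][A-]/[HA] = (3.55 × 10^-4)² / 9.65 × 10^-3 = 1.3 × 10^-5

Ka = 1.3 × 10^-5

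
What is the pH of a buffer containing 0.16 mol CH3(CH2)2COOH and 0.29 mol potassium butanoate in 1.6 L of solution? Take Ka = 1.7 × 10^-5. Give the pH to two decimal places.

pKa = −log(1.7 × 10^-5) = 4.770
pH = pKa + log([A⁻]/[HA]) = 4.770 + log(0.29/0.16)
pH = 4.770 + (+0.258) = 5.03

pH = 5.03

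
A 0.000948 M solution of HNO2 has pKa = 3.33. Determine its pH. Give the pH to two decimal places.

pH = 3.33

HNO2 ⇌ NO2- + H+
Ka = 10^(−3.33) = 4.68 × 10^-4
Ka = x²/(0.000948 − x) = 4.68 × 10^-4
x is not negligible relative to C₀; solve x² + 0.000468·x − 4.44e-07 = 0.
x = [−0.000468 + √(0.000468² + 1.77e-06)]/2 = 4.72 × 10^-4 M
pH = −log[H+] = −log(4.72 × 10^-4) = 3.33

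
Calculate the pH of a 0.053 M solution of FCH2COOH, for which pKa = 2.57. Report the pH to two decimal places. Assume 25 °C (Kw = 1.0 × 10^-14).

FCH2COOH ⇌ FCH2COO- + H+
Ka = 10^(−2.57) = 2.69 × 10^-3
From the ICE table, Ka = [H+]²/(0.053 − [H+]) = 2.69 × 10^-3.
Here C₀/Ka ≈ 19.7, so the small-[H+] approximation fails. Use the quadratic:
[H+] = (−Ka + √(Ka² + 4·Ka·C₀))/2 = 1.07 × 10^-2 M
pH = −log(1.07 × 10^-2) = 1.97

pH = 1.97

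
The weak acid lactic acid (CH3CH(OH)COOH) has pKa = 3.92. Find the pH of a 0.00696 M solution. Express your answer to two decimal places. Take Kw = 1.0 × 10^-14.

CH3CH(OH)COOH ⇌ CH3CH(OH)COO- + H+
Ka = 10^(−3.92) = 1.20 × 10^-4
From the ICE table, Ka = [H+]²/(0.00696 − [H+]) = 1.20 × 10^-4.
[H+] is not negligible relative to C₀; solve [H+]² + 0.00012·[H+] − 8.35e-07 = 0.
[H+] = [−0.00012 + √(0.00012² + 3.34e-06)]/2 = 8.56 × 10^-4 M
pH = −log(8.56 × 10^-4) = 3.07

pH = 3.07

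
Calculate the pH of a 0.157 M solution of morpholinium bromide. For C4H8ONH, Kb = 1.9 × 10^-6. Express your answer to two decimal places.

pH = 4.54

C4H8ONH2+ is the conjugate acid of the weak base C4H8ONH.
Ka = Kw/Kb = 1.0×10^-14 / 1.9 × 10^-6 = 5.26 × 10^-9
Let x = [H+] at equilibrium. Ka = x²/(0.157 − x).
Since Ka ≪ C₀, x ≈ √(Ka·C₀) = 2.87 × 10^-5 M.
Check: 0.018% ionized — well under 5%, approximation valid.
pH = −log[H+] = −log(2.87 × 10^-5) = 4.54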